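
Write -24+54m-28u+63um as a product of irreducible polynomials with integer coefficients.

Group as (63um-28u) + (54m-24) = 7u(9m-4) + 6(9m-4).
Both groups share the factor (9m-4).

(7u+6)(9m-4)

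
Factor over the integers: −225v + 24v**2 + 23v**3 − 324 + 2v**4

Trying the rational-root candidates, v = −3/2 is a root, giving the factor (2v + 3) and quotient v**3 + 10v**2 − 3v − 108.
Next, v = −4 is a root, so (v + 4) is a factor; dividing leaves v**2 + 6v − 27.
The remaining quadratic factors as (v − 3)(v + 9).

(2v + 3)(v + 4)(v + 9)(v − 3)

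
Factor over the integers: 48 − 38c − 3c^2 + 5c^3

Among the possible rational roots, c = 8/5 is a root, giving the factor (5c − 8) and quotient c^2 + c − 6.
The remaining quadratic factors as (c − 2)(c + 3).

(5c − 8)(c + 3)(c − 2)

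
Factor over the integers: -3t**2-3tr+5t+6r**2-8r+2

-(3t-3r+1)(t+2r-2)

Group: -3t(t+2r-2) + (3r-1)(t+2r-2); both groups contain (t+2r-2).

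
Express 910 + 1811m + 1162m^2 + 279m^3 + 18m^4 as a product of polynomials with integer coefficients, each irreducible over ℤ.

(3m + 7)(6m + 13)(m + 1)(m + 10)

Among the possible rational roots, m = -13/6 is a root, so (6m + 13) is a factor; dividing leaves 3m^3 + 40m^2 + 107m + 70.
Continuing, m = -10 is a root, so (m + 10) divides it; the quotient is 3m^2 + 10m + 7.
The remaining quadratic factors as (3m + 7)(m + 1).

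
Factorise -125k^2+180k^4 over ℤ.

Factor out 5k^2, leaving 36k^2-25, which is a difference of two squares.

5k^2(6k+5)(6k-5)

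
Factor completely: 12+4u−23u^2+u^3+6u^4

Trying the rational-root candidates, u = 3/2 is a root, giving the factor (2u−3) and quotient 3u^3+5u^2−4u−4.
Continuing, u = −2 is a root, so (u+2) is a factor; dividing leaves 3u^2−u−2.
The remaining quadratic factors as (3u+2)(u−1).

(2u−3)(3u+2)(u+2)(u−1)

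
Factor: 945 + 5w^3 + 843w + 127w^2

By the rational root theorem, w = -15 is a root, so (w + 15) divides it; the quotient is 5w^2 + 52w + 63.
The remaining quadratic factors as (5w + 7)(w + 9).

(5w + 7)(w + 15)(w + 9)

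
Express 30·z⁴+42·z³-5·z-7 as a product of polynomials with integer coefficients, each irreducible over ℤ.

(5·z+7)·(6·z³-1)

Group as (30·z⁴-5·z) + (42·z³-7) = 5·z·(6·z³-1) + 7·(6·z³-1).
Both groups share the factor (6·z³-1).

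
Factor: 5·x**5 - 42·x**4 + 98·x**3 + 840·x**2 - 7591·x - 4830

Trying the rational-root candidates, x = -3/5 is a root, so (5·x + 3) divides it; the quotient is x**4 - 9·x**3 + 25·x**2 + 153·x - 1610.
Next, x = -5 is a root, so (x + 5) divides it; the quotient is x**3 - 14·x**2 + 95·x - 322.
Next, x = 7 is a root, so (x - 7) is a factor; dividing leaves x**2 - 7·x + 46.
The quadratic x**2 - 7·x + 46 has discriminant -135 < 0 and is irreducible over ℤ.

(5·x + 3)·(x + 5)·(x - 7)·(x**2 - 7·x + 46)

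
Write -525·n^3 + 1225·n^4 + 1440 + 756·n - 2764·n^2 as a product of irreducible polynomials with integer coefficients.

Trying the rational-root candidates, n = 6/5 is a root, so (5·n - 6) is a factor; dividing leaves 245·n^3 + 189·n^2 - 326·n - 240.
Then n = -6/5 is a root, giving the factor (5·n + 6) and quotient 49·n^2 - 21·n - 40.
The remaining quadratic factors as (7·n - 8)(7·n + 5).

(5·n + 6)·(5·n - 6)·(7·n + 5)·(7·n - 8)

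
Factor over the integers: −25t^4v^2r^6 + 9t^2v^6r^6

Factor out t^2v^2r^6 first: what remains is −25t^2 + 9v^4.
Recognize a difference of squares with the parts 3v^2 and 5t.

−r^6t^2v^2(5t + 3v^2)(5t − 3v^2)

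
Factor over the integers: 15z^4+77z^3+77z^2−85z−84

(3z+7)(5z+4)(z+3)(z−1)

Trying the rational-root candidates, z = −3 is a root, so (z+3) is a factor; dividing leaves 15z^3+32z^2−19z−28.
Then z = −4/5 is a root, so (5z+4) is a factor; dividing leaves 3z^2+4z−7.
The remaining quadratic factors as (3z+7)(z−1).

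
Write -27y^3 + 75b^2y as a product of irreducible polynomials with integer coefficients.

3y(5b + 3y)(5b - 3y)

Factor out 3y, leaving 25b^2 - 9y^2, which is a difference of two squares.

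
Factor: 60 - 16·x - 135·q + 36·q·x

(4·x - 15)·(9·q - 4)

Group as (36·q·x - 135·q) + (-16·x + 60) = 9·q·(4·x - 15) - 4·(4·x - 15).
Both groups share the factor (4·x - 15).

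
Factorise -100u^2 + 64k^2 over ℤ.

Factor out 4, leaving 16k^2 - 25u^2, which is a difference of two squares.

4(4k + 5u)(4k - 5u)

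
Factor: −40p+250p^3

10p(5p+2)(5p−2)

Every term has a factor of 10p. Then 25p^2−4 = (5p)² − (2)².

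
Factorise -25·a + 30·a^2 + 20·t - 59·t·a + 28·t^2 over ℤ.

(4·t - 5·a)·(7·t - 6·a + 5)

Group: 4·t·(7·t - 6·a + 5) - 5·a·(7·t - 6·a + 5); both groups contain (7·t - 6·a + 5).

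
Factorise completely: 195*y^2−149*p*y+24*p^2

(3*p−13*y)*(8*p−15*y)

Group: 3*p*(8*p−15*y) − 13*y*(8*p−15*y); both groups contain (8*p−15*y).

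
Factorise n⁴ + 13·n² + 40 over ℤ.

(n² + 5)·(n² + 8)

Substitute u = n² to get a quadratic in u, then factor.
n² + 5 is irreducible over ℤ (always positive, so no real roots).
n² + 8 is irreducible over ℤ (always positive, so no real roots).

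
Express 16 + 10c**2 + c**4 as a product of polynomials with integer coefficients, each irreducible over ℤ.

(c**2 + 2)(c**2 + 8)

Substitute u = c**2 to get a quadratic in u, then factor.
c**2 + 2 is irreducible over ℤ (always positive, so no real roots).
c**2 + 8 is irreducible over ℤ (always positive, so no real roots).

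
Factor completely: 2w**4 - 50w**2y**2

Pull out the common factor 2w**2; w**2 - 25y**2 is a difference of squares.

2w**2(w + 5y)(w - 5y)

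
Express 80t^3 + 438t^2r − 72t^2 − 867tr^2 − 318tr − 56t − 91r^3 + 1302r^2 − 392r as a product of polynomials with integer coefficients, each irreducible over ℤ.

Group: 8t(10t^2 + 71tr − 14t + 7r^2 − 98r) + (−13r + 4)(10t^2 + 71tr − 14t + 7r^2 − 98r); both groups contain (10t^2 + 71tr − 14t + 7r^2 − 98r), so (8t − 13r + 4) is a factor with cofactor 10t^2 + 71tr − 14t + 7r^2 − 98r.
The cofactor groups again: 10t^2 + 71tr − 14t + 7r^2 − 98r = t(10t + r − 14) + 7r(10t + r − 14); both groups contain (10t + r − 14), giving (t + 7r)(10t + r − 14).

(8t − 13r + 4)(t + 7r)(10t + r − 14)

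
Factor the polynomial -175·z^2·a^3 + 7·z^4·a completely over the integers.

7·a·z^2·(z - 5·a)·(z + 5·a)

Every term has a factor of 7·z^2·a. Then z^2 - 25·a^2 = (z)² − (5·a)².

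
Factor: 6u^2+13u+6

Need a pair with product 6·6 = 36 and sum 13: that's 9 and 4.
Split the middle term: 6u^2+9u + 4u+6 = 3u(2u+3) + 2(2u+3).

(2u+3)(3u+2)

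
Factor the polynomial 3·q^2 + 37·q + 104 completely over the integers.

Need a pair with product 3·104 = 312 and sum 37: that's 24 and 13.
Split the middle term: 3·q^2 + 24·q + 13·q + 104 = 3·q·(q + 8) + 13·(q + 8).

(3·q + 13)·(q + 8)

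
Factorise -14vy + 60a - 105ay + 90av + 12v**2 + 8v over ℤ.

(15a + 2v)(6v - 7y + 4)

Group: 15a(6v - 7y + 4) + 2v(6v - 7y + 4); both groups contain (6v - 7y + 4).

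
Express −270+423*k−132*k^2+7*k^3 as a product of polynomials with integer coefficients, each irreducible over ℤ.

Among the possible rational roots, k = 3 is a root, so (k−3) divides it; the quotient is 7*k^2−111*k+90.
The remaining quadratic factors as (k−15)(7*k−6).

(7*k−6)*(k−15)*(k−3)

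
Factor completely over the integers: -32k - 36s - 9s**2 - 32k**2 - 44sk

-(s + 4k + 4)(9s + 8k)

Group: -9s(s + 4k + 4) - 8k(s + 4k + 4); both groups contain (s + 4k + 4).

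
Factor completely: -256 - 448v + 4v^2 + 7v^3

(7v + 4)(v + 8)(v - 8)

Testing divisors of the constant over divisors of the leading coefficient, v = 8 is a root, so (v - 8) divides it; the quotient is 7v^2 + 60v + 32.
The remaining quadratic factors as (v + 8)(7v + 4).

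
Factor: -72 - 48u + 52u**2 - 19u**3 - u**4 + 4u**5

(4u + 3)(u + 3)(u - 2)(u**2 - 2u + 4)

Testing divisors of the constant over divisors of the leading coefficient, u = 2 is a root, so (u - 2) divides it; the quotient is 4u**4 + 7u**3 - 5u**2 + 42u + 36.
Then u = -3/4 is a root, so (4u + 3) divides it; the quotient is u**3 + u**2 - 2u + 12.
Continuing, u = -3 is a root, giving the factor (u + 3) and quotient u**2 - 2u + 4.
The quadratic u**2 - 2u + 4 has discriminant -12 < 0 and is irreducible over ℤ.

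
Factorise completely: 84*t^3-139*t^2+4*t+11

Testing divisors of the constant over divisors of the leading coefficient, t = 11/7 is a root, so (7*t-11) is a factor; dividing leaves 12*t^2-t-1.
The remaining quadratic factors as (3*t-1)(4*t+1).

(3*t-1)*(4*t+1)*(7*t-11)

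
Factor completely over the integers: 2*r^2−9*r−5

(2*r+1)*(r−5)

Need a pair with product 2·(−5) = −10 and sum −9: that's −10 and 1.
Split the middle term: 2*r^2−10*r + r−5 = 2*r*(r−5) + (r−5).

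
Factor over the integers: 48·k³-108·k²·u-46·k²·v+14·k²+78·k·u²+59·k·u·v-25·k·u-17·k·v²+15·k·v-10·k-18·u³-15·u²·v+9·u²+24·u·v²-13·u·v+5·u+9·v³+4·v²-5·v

Group: 3·k·(16·k²-20·k·u-10·k·v+10·k+6·u²+3·u·v-5·u-9·v²+5·v) + (-3·u-v-1)·(16·k²-20·k·u-10·k·v+10·k+6·u²+3·u·v-5·u-9·v²+5·v); both groups contain (16·k²-20·k·u-10·k·v+10·k+6·u²+3·u·v-5·u-9·v²+5·v), so (3·k-3·u-v-1) is a factor with cofactor 16·k²-20·k·u-10·k·v+10·k+6·u²+3·u·v-5·u-9·v²+5·v.
The cofactor groups again: 16·k²-20·k·u-10·k·v+10·k+6·u²+3·u·v-5·u-9·v²+5·v = 2·k·(8·k-6·u-9·v+5) + (-u+v)·(8·k-6·u-9·v+5); both groups contain (8·k-6·u-9·v+5), giving (2·k-u+v)·(8·k-6·u-9·v+5).

(2·k-u+v)·(3·k-3·u-v-1)·(8·k-6·u-9·v+5)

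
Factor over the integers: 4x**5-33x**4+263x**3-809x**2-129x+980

Among the possible rational roots, x = -1 is a root, giving the factor (x+1) and quotient 4x**4-37x**3+300x**2-1109x+980.
Then x = 5/4 is a root, giving the factor (4x-5) and quotient x**3-8x**2+65x-196.
Then x = 4 is a root, so (x-4) is a factor; dividing leaves x**2-4x+49.
The quadratic x**2-4x+49 has discriminant -180 < 0 and is irreducible over ℤ.

(4x-5)(x+1)(x-4)(x**2-4x+49)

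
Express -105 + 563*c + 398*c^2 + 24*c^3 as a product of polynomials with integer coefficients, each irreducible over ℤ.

Trying the rational-root candidates, c = -7/4 is a root, giving the factor (4*c + 7) and quotient 6*c^2 + 89*c - 15.
The remaining quadratic factors as (6*c - 1)(c + 15).

(4*c + 7)*(6*c - 1)*(c + 15)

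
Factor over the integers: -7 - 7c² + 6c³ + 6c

Group as (6c³ + 6c) + (-7c² - 7) = 6c(c² + 1) - 7(c² + 1).
Both groups share the factor (c² + 1).

(6c - 7)(c² + 1)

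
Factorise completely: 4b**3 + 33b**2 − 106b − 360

(4b + 9)(b + 10)(b − 4)

Among the possible rational roots, b = −10 is a root, giving the factor (b + 10) and quotient 4b**2 − 7b − 36.
The remaining quadratic factors as (b − 4)(4b + 9).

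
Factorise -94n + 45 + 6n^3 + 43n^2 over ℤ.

Trying the rational-root candidates, n = 5/6 is a root, giving the factor (6n - 5) and quotient n^2 + 8n - 9.
The remaining quadratic factors as (n - 1)(n + 9).

(6n - 5)(n + 9)(n - 1)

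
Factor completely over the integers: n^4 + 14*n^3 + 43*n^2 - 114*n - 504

(n + 4)*(n + 6)*(n + 7)*(n - 3)

Among the possible rational roots, n = -4 is a root, giving the factor (n + 4) and quotient n^3 + 10*n^2 + 3*n - 126.
Continuing, n = -6 is a root, so (n + 6) is a factor; dividing leaves n^2 + 4*n - 21.
The remaining quadratic factors as (n + 7)(n - 3).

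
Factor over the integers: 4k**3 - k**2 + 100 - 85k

Testing divisors of the constant over divisors of the leading coefficient, k = 5/4 is a root, so (4k - 5) is a factor; dividing leaves k**2 + k - 20.
The remaining quadratic factors as (k - 4)(k + 5).

(4k - 5)(k + 5)(k - 4)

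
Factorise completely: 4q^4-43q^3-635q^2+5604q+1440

(4q+1)(q+12)(q-15)(q-8)

By the rational root theorem, q = -1/4 is a root, so (4q+1) divides it; the quotient is q^3-11q^2-156q+1440.
Continuing, q = 15 is a root, so (q-15) divides it; the quotient is q^2+4q-96.
The remaining quadratic factors as (q-8)(q+12).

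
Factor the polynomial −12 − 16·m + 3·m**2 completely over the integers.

(3·m + 2)·(m − 6)

Need a pair with product 3·(−12) = −36 and sum −16: that's −18 and 2.
Split the middle term: 3·m**2 − 18·m + 2·m − 12 = 3·m·(m − 6) + 2·(m − 6).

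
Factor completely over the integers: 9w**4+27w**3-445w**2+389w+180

(3w+1)(3w-4)(w+9)(w-5)

Testing divisors of the constant over divisors of the leading coefficient, w = -9 is a root, so (w+9) divides it; the quotient is 9w**3-54w**2+41w+20.
Then w = -1/3 is a root, so (3w+1) divides it; the quotient is 3w**2-19w+20.
The remaining quadratic factors as (3w-4)(w-5).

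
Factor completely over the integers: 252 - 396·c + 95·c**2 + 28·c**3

Among the possible rational roots, c = -6 is a root, so (c + 6) divides it; the quotient is 28·c**2 - 73·c + 42.
The remaining quadratic factors as (4·c - 7)(7·c - 6).

(4·c - 7)·(7·c - 6)·(c + 6)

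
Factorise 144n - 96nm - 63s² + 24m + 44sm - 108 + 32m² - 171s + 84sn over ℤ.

-(7s - 8m + 12)(9s - 12n + 4m + 9)

Group: -9s(7s - 8m + 12) + (12n - 4m - 9)(7s - 8m + 12); both groups contain (7s - 8m + 12).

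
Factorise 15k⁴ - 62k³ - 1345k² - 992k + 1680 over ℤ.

(3k + 5)(5k - 4)(k + 7)(k - 12)

By the rational root theorem, k = 12 is a root, giving the factor (k - 12) and quotient 15k³ + 118k² + 71k - 140.
Next, k = -7 is a root, giving the factor (k + 7) and quotient 15k² + 13k - 20.
The remaining quadratic factors as (3k + 5)(5k - 4).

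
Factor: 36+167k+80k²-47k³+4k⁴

By the rational root theorem, k = 4 is a root, so (k-4) divides it; the quotient is 4k³-31k²-44k-9.
Continuing, k = -1 is a root, so (k+1) is a factor; dividing leaves 4k²-35k-9.
The remaining quadratic factors as (4k+1)(k-9).

(4k+1)(k+1)(k-4)(k-9)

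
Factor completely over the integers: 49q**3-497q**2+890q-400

(7q-10)(7q-5)(q-8)

Among the possible rational roots, q = 8 is a root, so (q-8) divides it; the quotient is 49q**2-105q+50.
The remaining quadratic factors as (7q-5)(7q-10).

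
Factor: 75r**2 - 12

Every term has a factor of 3. Then 25r**2 - 4 = (5r)² − (2)².

3(5r + 2)(5r - 2)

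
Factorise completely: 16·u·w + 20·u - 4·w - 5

Group as (16·u·w + 20·u) + (-4·w - 5) = 4·u·(4·w + 5) - (4·w + 5).
Both groups share the factor (4·w + 5).

(4·u - 1)·(4·w + 5)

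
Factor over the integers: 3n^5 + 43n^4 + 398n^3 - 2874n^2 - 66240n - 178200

(3n + 10)(n + 9)(n - 10)(n^2 + 12n + 198)

By the rational root theorem, n = -9 is a root, giving the factor (n + 9) and quotient 3n^4 + 16n^3 + 254n^2 - 5160n - 19800.
Then n = -10/3 is a root, so (3n + 10) divides it; the quotient is n^3 + 2n^2 + 78n - 1980.
Next, n = 10 is a root, giving the factor (n - 10) and quotient n^2 + 12n + 198.
The quadratic n^2 + 12n + 198 has discriminant -648 < 0 and is irreducible over ℤ.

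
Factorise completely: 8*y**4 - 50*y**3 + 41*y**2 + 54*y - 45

(2*y - 3)*(4*y - 3)*(y + 1)*(y - 5)

By the rational root theorem, y = 3/4 is a root, so (4*y - 3) is a factor; dividing leaves 2*y**3 - 11*y**2 + 2*y + 15.
Then y = -1 is a root, giving the factor (y + 1) and quotient 2*y**2 - 13*y + 15.
The remaining quadratic factors as (2*y - 3)(y - 5).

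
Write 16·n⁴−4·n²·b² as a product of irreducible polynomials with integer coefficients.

4·n²·(2·n−b)·(2·n+b)

Pull out the common factor 4·n²; 4·n²−b² is a difference of squares.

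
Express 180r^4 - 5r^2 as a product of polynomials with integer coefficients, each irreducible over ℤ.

5r^2(6r + 1)(6r - 1)

Factor out 5r^2, leaving 36r^2 - 1, which is a difference of two squares.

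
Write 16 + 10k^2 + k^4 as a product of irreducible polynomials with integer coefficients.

(k^2 + 2)(k^2 + 8)

Substitute u = k^2 to get a quadratic in u, then factor.
k^2 + 2 is irreducible over ℤ (always positive, so no real roots).
k^2 + 8 is irreducible over ℤ (always positive, so no real roots).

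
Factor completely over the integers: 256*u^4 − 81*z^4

(4*u)⁴ − (3*z)⁴ = ((4*u)² − (3*z)²)((4*u)² + (3*z)²); the first factor splits again, the second (16*u^2 + 9*z^2) is irreducible.

(4*u + 3*z)*(4*u − 3*z)*(16*u^2 + 9*z^2)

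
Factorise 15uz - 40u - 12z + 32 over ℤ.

Group as (15uz - 40u) + (-12z + 32) = 5u(3z - 8) - 4(3z - 8).
Both groups share the factor (3z - 8).

(3z - 8)(5u - 4)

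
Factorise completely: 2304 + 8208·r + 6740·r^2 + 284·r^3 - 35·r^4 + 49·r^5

Among the possible rational roots, r = -3/7 is a root, giving the factor (7·r + 3) and quotient 7·r^4 - 8·r^3 + 44·r^2 + 944·r + 768.
Next, r = -4 is a root, so (r + 4) divides it; the quotient is 7·r^3 - 36·r^2 + 188·r + 192.
Then r = -6/7 is a root, so (7·r + 6) is a factor; dividing leaves r^2 - 6·r + 32.
The quadratic r^2 - 6·r + 32 has discriminant -92 < 0 and is irreducible over ℤ.

(7·r + 3)·(7·r + 6)·(r + 4)·(r^2 - 6·r + 32)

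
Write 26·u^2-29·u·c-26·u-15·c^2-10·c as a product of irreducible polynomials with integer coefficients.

(2·u-3·c-2)·(13·u+5·c)

Group: 13·u·(2·u-3·c-2) + 5·c·(2·u-3·c-2); both groups contain (2·u-3·c-2).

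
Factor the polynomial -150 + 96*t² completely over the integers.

6*(4*t + 5)*(4*t - 5)

Pull out the common factor 6; 16*t² - 25 is a difference of squares.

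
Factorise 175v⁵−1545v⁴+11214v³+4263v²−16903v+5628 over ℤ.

(5v+7)(5v−4)(7v−3)(v²−9v+67)

Among the possible rational roots, v = −7/5 is a root, giving the factor (5v+7) and quotient 35v⁴−358v³+2744v²−2989v+804.
Continuing, v = 4/5 is a root, so (5v−4) is a factor; dividing leaves 7v³−66v²+496v−201.
Next, v = 3/7 is a root, so (7v−3) divides it; the quotient is v²−9v+67.
The quadratic v²−9v+67 has discriminant −187 < 0 and is irreducible over ℤ.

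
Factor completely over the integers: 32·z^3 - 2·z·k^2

Pull out the common factor 2·z; 16·z^2 - k^2 is a difference of squares.

2·z·(4·z - k)·(4·z + k)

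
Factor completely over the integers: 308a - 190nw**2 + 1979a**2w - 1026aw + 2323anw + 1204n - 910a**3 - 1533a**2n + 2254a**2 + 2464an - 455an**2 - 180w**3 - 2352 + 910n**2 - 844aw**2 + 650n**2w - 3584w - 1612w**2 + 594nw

-(10a + 13n - 9w - 14)(13a + 5n + 2w + 12)(7a - 10w - 14)

Group: 7a(-130a**2 - 219an + 97aw + 62a - 65n**2 + 19nw - 86n + 18w**2 + 136w + 168) + (-10w - 14)(-130a**2 - 219an + 97aw + 62a - 65n**2 + 19nw - 86n + 18w**2 + 136w + 168); both groups contain (-130a**2 - 219an + 97aw + 62a - 65n**2 + 19nw - 86n + 18w**2 + 136w + 168), so (7a - 10w - 14) is a factor with cofactor -130a**2 - 219an + 97aw + 62a - 65n**2 + 19nw - 86n + 18w**2 + 136w + 168.
The cofactor groups again: -130a**2 - 219an + 97aw + 62a - 65n**2 + 19nw - 86n + 18w**2 + 136w + 168 = -13a(10a + 13n - 9w - 14) + (-5n - 2w - 12)(10a + 13n - 9w - 14); both groups contain (10a + 13n - 9w - 14), giving -(13a + 5n + 2w + 12)(10a + 13n - 9w - 14).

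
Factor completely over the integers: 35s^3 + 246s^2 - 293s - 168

By the rational root theorem, s = -8 is a root, so (s + 8) is a factor; dividing leaves 35s^2 - 34s - 21.
The remaining quadratic factors as (5s - 7)(7s + 3).

(5s - 7)(7s + 3)(s + 8)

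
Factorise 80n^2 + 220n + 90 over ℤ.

10(2n + 1)(4n + 9)

Pull out the common factor 10, then factor the remaining trinomial.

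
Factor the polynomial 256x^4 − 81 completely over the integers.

(4x + 3)(4x − 3)(16x^2 + 9)

Difference of squares twice: with A = 4x and B = 3, A⁴ − B⁴ = (A² − B²)(A² + B²), and A² − B² factors again.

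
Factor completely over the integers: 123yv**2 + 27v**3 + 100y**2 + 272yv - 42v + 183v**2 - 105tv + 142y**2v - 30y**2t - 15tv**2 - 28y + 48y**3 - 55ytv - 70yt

Group: 3y(16y**2 - 10yt + 42yv - 4y - 15tv + 27v**2 - 6v) + (v + 7)(16y**2 - 10yt + 42yv - 4y - 15tv + 27v**2 - 6v); both groups contain (16y**2 - 10yt + 42yv - 4y - 15tv + 27v**2 - 6v), so (3y + v + 7) is a factor with cofactor 16y**2 - 10yt + 42yv - 4y - 15tv + 27v**2 - 6v.
The cofactor groups again: 16y**2 - 10yt + 42yv - 4y - 15tv + 27v**2 - 6v = 2y(8y - 5t + 9v - 2) + 3v(8y - 5t + 9v - 2); both groups contain (8y - 5t + 9v - 2), giving (2y + 3v)(8y - 5t + 9v - 2).

(8y - 5t + 9v - 2)(2y + 3v)(3y + v + 7)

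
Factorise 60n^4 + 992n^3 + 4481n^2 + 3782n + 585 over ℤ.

(2n + 13)(5n + 1)(6n + 5)(n + 9)

Testing divisors of the constant over divisors of the leading coefficient, n = −13/2 is a root, giving the factor (2n + 13) and quotient 30n^3 + 301n^2 + 284n + 45.
Continuing, n = −5/6 is a root, so (6n + 5) is a factor; dividing leaves 5n^2 + 46n + 9.
The remaining quadratic factors as (5n + 1)(n + 9).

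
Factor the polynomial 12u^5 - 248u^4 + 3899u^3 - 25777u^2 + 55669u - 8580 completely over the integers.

(2u - 11)(6u - 1)(u - 4)(u^2 - 11u + 195)

Trying the rational-root candidates, u = 11/2 is a root, so (2u - 11) is a factor; dividing leaves 6u^4 - 91u^3 + 1449u^2 - 4919u + 780.
Continuing, u = 1/6 is a root, so (6u - 1) is a factor; dividing leaves u^3 - 15u^2 + 239u - 780.
Continuing, u = 4 is a root, so (u - 4) is a factor; dividing leaves u^2 - 11u + 195.
The quadratic u^2 - 11u + 195 has discriminant -659 < 0 and is irreducible over ℤ.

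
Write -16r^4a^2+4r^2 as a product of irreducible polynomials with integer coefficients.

-4r^2(2ra+1)(2ra-1)

Pull out the common factor 4r^2, leaving -4r^2a^2+1.
Recognize a difference of squares with the parts 1 and 2ra.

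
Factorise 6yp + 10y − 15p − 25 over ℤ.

(2y − 5)(3p + 5)

Group as (6yp + 10y) + (−15p − 25) = 2y(3p + 5) − 5(3p + 5).
Both groups share the factor (3p + 5).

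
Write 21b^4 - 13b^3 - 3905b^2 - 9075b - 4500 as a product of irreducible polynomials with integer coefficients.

Testing divisors of the constant over divisors of the leading coefficient, b = -12 is a root, so (b + 12) is a factor; dividing leaves 21b^3 - 265b^2 - 725b - 375.
Next, b = 15 is a root, so (b - 15) is a factor; dividing leaves 21b^2 + 50b + 25.
The remaining quadratic factors as (7b + 5)(3b + 5).

(3b + 5)(7b + 5)(b + 12)(b - 15)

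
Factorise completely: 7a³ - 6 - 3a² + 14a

Group as (7a³ + 14a) + (-3a² - 6) = 7a(a² + 2) - 3(a² + 2).
Both groups share the factor (a² + 2).

(7a - 3)(a² + 2)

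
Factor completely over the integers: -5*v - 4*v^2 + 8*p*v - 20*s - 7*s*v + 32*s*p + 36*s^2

(4*s + v)*(9*s + 8*p - 4*v - 5)

Group: 9*s*(4*s + v) + (8*p - 4*v - 5)*(4*s + v); both groups contain (4*s + v).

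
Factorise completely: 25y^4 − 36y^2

Every term has a factor of y^2; factoring it out leaves 25y^2 − 36.
Recognize a difference of squares with the parts 5y and 6.

y^2(5y + 6)(5y − 6)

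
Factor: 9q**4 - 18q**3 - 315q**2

Pull out the common factor 9q**2, then factor the remaining trinomial.

9q**2(q + 5)(q - 7)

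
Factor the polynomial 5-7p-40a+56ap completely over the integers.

Group as (56ap-40a) + (-7p+5) = 8a(7p-5) - (7p-5).
Both groups share the factor (7p-5).

(7p-5)(8a-1)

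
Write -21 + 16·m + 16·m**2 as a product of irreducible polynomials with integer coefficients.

(4·m + 7)·(4·m - 3)

Need a pair with product 16·(-21) = -336 and sum 16: that's -12 and 28.
Split the middle term: 16·m**2 - 12·m + 28·m - 21 = 4·m·(4·m - 3) + 7·(4·m - 3).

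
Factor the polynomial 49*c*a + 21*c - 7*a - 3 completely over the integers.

(7*a + 3)*(7*c - 1)

Group as (49*c*a + 21*c) + (-7*a - 3) = 7*c*(7*a + 3) - (7*a + 3).
Both groups share the factor (7*a + 3).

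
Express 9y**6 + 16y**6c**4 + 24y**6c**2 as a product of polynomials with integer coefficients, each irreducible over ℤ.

y**6(4c**2 + 3)**2

Pull out the common factor y**6, leaving 16c**4 + 24c**2 + 9.
Recognize a perfect-square trinomial with the parts 4c**2 and 3.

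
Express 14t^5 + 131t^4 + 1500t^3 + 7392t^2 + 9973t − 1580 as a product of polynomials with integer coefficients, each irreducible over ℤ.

(2t + 5)(7t − 1)(t + 4)(t^2 + 3t + 79)

By the rational root theorem, t = −5/2 is a root, so (2t + 5) is a factor; dividing leaves 7t^4 + 48t^3 + 630t^2 + 2121t − 316.
Continuing, t = 1/7 is a root, giving the factor (7t − 1) and quotient t^3 + 7t^2 + 91t + 316.
Next, t = −4 is a root, so (t + 4) is a factor; dividing leaves t^2 + 3t + 79.
The quadratic t^2 + 3t + 79 has discriminant −307 < 0 and is irreducible over ℤ.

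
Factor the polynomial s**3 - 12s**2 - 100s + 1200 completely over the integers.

Trying the rational-root candidates, s = -10 is a root, so (s + 10) is a factor; dividing leaves s**2 - 22s + 120.
The remaining quadratic factors as (s - 10)(s - 12).

(s + 10)(s - 10)(s - 12)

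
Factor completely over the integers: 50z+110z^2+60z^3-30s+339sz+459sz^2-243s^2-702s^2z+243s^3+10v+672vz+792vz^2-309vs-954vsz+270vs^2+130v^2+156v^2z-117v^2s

-(v-3s+5z)(13v+9s+z+1)(9s-12z-10)

Group: v(-117vs+156vz+130v-81s^2+99sz+81s+12z^2+22z+10) + (-3s+5z)(-117vs+156vz+130v-81s^2+99sz+81s+12z^2+22z+10); both groups contain (-117vs+156vz+130v-81s^2+99sz+81s+12z^2+22z+10), so (v-3s+5z) is a factor with cofactor -117vs+156vz+130v-81s^2+99sz+81s+12z^2+22z+10.
The cofactor groups again: -117vs+156vz+130v-81s^2+99sz+81s+12z^2+22z+10 = -9s(13v+9s+z+1) + (12z+10)(13v+9s+z+1); both groups contain (13v+9s+z+1), giving -(9s-12z-10)(13v+9s+z+1).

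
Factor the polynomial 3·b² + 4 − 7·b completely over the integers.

(3·b − 4)·(b − 1)

Need a pair with product 3·4 = 12 and sum −7: that's −4 and −3.
Split the middle term: 3·b² − 4·b − 3·b + 4 = b·(3·b − 4) − (3·b − 4).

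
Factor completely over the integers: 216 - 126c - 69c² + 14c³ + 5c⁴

Testing divisors of the constant over divisors of the leading coefficient, c = 6/5 is a root, giving the factor (5c - 6) and quotient c³ + 4c² - 9c - 36.
Continuing, c = -4 is a root, so (c + 4) divides it; the quotient is c² - 9.
The remaining quadratic factors as (c + 3)(c - 3).

(5c - 6)(c + 3)(c + 4)(c - 3)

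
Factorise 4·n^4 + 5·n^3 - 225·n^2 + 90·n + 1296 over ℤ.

(4·n + 9)·(n + 8)·(n - 3)·(n - 6)

By the rational root theorem, n = 3 is a root, so (n - 3) is a factor; dividing leaves 4·n^3 + 17·n^2 - 174·n - 432.
Then n = -9/4 is a root, so (4·n + 9) is a factor; dividing leaves n^2 + 2·n - 48.
The remaining quadratic factors as (n + 8)(n - 6).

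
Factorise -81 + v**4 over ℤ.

(v + 3)*(v - 3)*(v**2 + 9)

Difference of squares twice: with A = v and B = 3, A⁴ − B⁴ = (A² − B²)(A² + B²), and A² − B² factors again.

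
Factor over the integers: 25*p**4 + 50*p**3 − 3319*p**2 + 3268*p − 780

(5*p − 2)*(5*p − 3)*(p + 13)*(p − 10)

Trying the rational-root candidates, p = 10 is a root, giving the factor (p − 10) and quotient 25*p**3 + 300*p**2 − 319*p + 78.
Next, p = 2/5 is a root, giving the factor (5*p − 2) and quotient 5*p**2 + 62*p − 39.
The remaining quadratic factors as (5*p − 3)(p + 13).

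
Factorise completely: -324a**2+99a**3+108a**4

9a**2(3a-4)(4a+9)

Pull out the common factor 9a**2, then factor the remaining trinomial.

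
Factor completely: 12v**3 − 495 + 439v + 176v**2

(2v + 9)(6v − 5)(v + 11)

By the rational root theorem, v = −11 is a root, giving the factor (v + 11) and quotient 12v**2 + 44v − 45.
The remaining quadratic factors as (6v − 5)(2v + 9).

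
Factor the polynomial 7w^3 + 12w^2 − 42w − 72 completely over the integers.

Group as (7w^3 − 42w) + (12w^2 − 72) = 7w(w^2 − 6) + 12(w^2 − 6).
Both groups share the factor (w^2 − 6).

(7w + 12)(w^2 − 6)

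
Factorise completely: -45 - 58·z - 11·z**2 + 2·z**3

By the rational root theorem, z = -1 is a root, so (z + 1) is a factor; dividing leaves 2·z**2 - 13·z - 45.
The remaining quadratic factors as (z - 9)(2·z + 5).

(2·z + 5)·(z + 1)·(z - 9)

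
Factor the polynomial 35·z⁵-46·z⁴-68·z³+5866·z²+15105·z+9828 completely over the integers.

Testing divisors of the constant over divisors of the leading coefficient, z = -7/5 is a root, so (5·z+7) divides it; the quotient is 7·z⁴-19·z³+13·z²+1155·z+1404.
Next, z = -9/7 is a root, so (7·z+9) is a factor; dividing leaves z³-4·z²+7·z+156.
Continuing, z = -4 is a root, so (z+4) is a factor; dividing leaves z²-8·z+39.
The quadratic z²-8·z+39 has discriminant -92 < 0 and is irreducible over ℤ.

(5·z+7)·(7·z+9)·(z+4)·(z²-8·z+39)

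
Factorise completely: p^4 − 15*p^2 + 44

(p + 2)*(p − 2)*(p^2 − 11)

Substitute u = p^2 to get a quadratic in u, then factor.
p^2 − 4 is a difference of squares.
p^2 − 11 is irreducible over ℤ (11 is not a perfect square).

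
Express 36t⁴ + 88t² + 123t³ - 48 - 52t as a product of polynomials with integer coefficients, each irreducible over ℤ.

(3t + 4)(3t - 2)(4t + 3)(t + 2)

By the rational root theorem, t = -2 is a root, so (t + 2) divides it; the quotient is 36t³ + 51t² - 14t - 24.
Then t = -3/4 is a root, so (4t + 3) divides it; the quotient is 9t² + 6t - 8.
The remaining quadratic factors as (3t - 2)(3t + 4).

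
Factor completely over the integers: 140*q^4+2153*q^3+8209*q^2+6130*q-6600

(4*q+15)*(5*q+11)*(7*q-4)*(q+10)

By the rational root theorem, q = -15/4 is a root, so (4*q+15) is a factor; dividing leaves 35*q^3+407*q^2+526*q-440.
Next, q = -10 is a root, so (q+10) is a factor; dividing leaves 35*q^2+57*q-44.
The remaining quadratic factors as (7*q-4)(5*q+11).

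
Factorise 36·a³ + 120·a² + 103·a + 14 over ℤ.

(6·a + 1)·(6·a + 7)·(a + 2)

Trying the rational-root candidates, a = -2 is a root, giving the factor (a + 2) and quotient 36·a² + 48·a + 7.
The remaining quadratic factors as (6·a + 1)(6·a + 7).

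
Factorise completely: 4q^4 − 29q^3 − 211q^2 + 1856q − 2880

(4q − 9)(q + 8)(q − 5)(q − 8)

By the rational root theorem, q = 8 is a root, so (q − 8) divides it; the quotient is 4q^3 + 3q^2 − 187q + 360.
Continuing, q = 9/4 is a root, so (4q − 9) is a factor; dividing leaves q^2 + 3q − 40.
The remaining quadratic factors as (q − 5)(q + 8).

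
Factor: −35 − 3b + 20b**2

(4b + 5)(5b − 7)

Need a pair with product 20·(−35) = −700 and sum −3: that's −28 and 25.
Split the middle term: 20b**2 − 28b + 25b − 35 = 4b(5b − 7) + 5(5b − 7).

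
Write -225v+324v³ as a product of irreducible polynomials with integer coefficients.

Every term has a factor of 9v. Then 36v²-25 = (6v)² − (5)².

9v(6v+5)(6v-5)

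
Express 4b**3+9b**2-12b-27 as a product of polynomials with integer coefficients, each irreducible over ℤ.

Group as (4b**3-12b) + (9b**2-27) = 4b(b**2-3) + 9(b**2-3).
Both groups share the factor (b**2-3).

(4b+9)(b**2-3)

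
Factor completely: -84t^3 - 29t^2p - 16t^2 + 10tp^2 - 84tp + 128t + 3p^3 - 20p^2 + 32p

-(3t - p + 4)(7t + 3p - 8)(4t + p)

Group: 7t(-12t^2 + tp - 16t + p^2 - 4p) + (3p - 8)(-12t^2 + tp - 16t + p^2 - 4p); both groups contain (-12t^2 + tp - 16t + p^2 - 4p), so (7t + 3p - 8) is a factor with cofactor -12t^2 + tp - 16t + p^2 - 4p.
The cofactor groups again: -12t^2 + tp - 16t + p^2 - 4p = -4t(3t - p + 4) - p(3t - p + 4); both groups contain (3t - p + 4), giving -(4t + p)(3t - p + 4).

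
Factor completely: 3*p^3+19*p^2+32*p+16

(3*p+4)*(p+1)*(p+4)

Among the possible rational roots, p = −4/3 is a root, so (3*p+4) is a factor; dividing leaves p^2+5*p+4.
The remaining quadratic factors as (p+1)(p+4).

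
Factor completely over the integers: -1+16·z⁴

(2·z+1)·(2·z-1)·(4·z²+1)

Difference of squares twice: with A = 2·z and B = 1, A⁴ − B⁴ = (A² − B²)(A² + B²), and A² − B² factors again.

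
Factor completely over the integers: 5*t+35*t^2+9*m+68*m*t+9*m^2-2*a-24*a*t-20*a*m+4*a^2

(2*a-9*m-5*t)*(2*a-m-7*t-1)

Group: 2*a*(2*a-m-7*t-1) + (-9*m-5*t)*(2*a-m-7*t-1); both groups contain (2*a-m-7*t-1).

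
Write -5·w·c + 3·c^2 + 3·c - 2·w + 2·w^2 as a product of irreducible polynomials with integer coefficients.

Group: 2·w·(w - c - 1) - 3·c·(w - c - 1); both groups contain (w - c - 1).

(2·w - 3·c)·(w - c - 1)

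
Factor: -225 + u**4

Substitute w = u**2 to get a quadratic in w, then factor.
u**2 + 15 is irreducible over ℤ (always positive, so no real roots).
u**2 - 15 is irreducible over ℤ (15 is not a perfect square).

(u**2 + 15)(u**2 - 15)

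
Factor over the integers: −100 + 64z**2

Factor out 4, leaving 16z**2 − 25, which is a difference of two squares.

4(4z + 5)(4z − 5)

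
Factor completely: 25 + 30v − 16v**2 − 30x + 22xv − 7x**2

−(x − 2v + 5)(7x − 8v − 5)

Group: −7x(x − 2v + 5) + (8v + 5)(x − 2v + 5); both groups contain (x − 2v + 5).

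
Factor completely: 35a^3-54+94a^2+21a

(5a-3)(7a+9)(a+2)

Trying the rational-root candidates, a = -9/7 is a root, so (7a+9) is a factor; dividing leaves 5a^2+7a-6.
The remaining quadratic factors as (5a-3)(a+2).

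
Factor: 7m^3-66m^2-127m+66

(7m-3)(m+2)(m-11)

Testing divisors of the constant over divisors of the leading coefficient, m = -2 is a root, so (m+2) is a factor; dividing leaves 7m^2-80m+33.
The remaining quadratic factors as (7m-3)(m-11).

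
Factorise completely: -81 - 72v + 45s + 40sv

(5s - 9)(8v + 9)

Group as (40sv + 45s) + (-72v - 81) = 5s(8v + 9) - 9(8v + 9).
Both groups share the factor (8v + 9).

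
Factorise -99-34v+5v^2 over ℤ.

(5v+11)(v-9)

Need a pair with product 5·(-99) = -495 and sum -34: that's 11 and -45.
Split the middle term: 5v^2+11v - 45v-99 = v(5v+11) - 9(5v+11).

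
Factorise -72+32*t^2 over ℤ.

Factor out 8, leaving 4*t^2-9, which is a difference of two squares.

8*(2*t+3)*(2*t-3)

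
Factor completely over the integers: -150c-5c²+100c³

5c(4c-5)(5c+6)

Pull out the common factor 5c, then factor the remaining trinomial.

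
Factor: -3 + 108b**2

Every term has a factor of 3. Then 36b**2 - 1 = (6b)² − (1)².

3(6b + 1)(6b - 1)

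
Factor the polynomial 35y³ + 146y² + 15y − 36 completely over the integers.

Trying the rational-root candidates, y = −3/5 is a root, so (5y + 3) is a factor; dividing leaves 7y² + 25y − 12.
The remaining quadratic factors as (7y − 3)(y + 4).

(5y + 3)(7y − 3)(y + 4)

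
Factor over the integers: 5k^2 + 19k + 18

(5k + 9)(k + 2)

Need a pair with product 5·18 = 90 and sum 19: that's 9 and 10.
Split the middle term: 5k^2 + 9k + 10k + 18 = k(5k + 9) + 2(5k + 9).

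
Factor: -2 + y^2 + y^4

(y + 1)(y - 1)(y^2 + 2)

Substitute u = y^2 to get a quadratic in u, then factor.
y^2 - 1 is a difference of squares.
y^2 + 2 is irreducible over ℤ (always positive, so no real roots).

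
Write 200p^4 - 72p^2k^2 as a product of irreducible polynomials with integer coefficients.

8p^2(5p - 3k)(5p + 3k)

Pull out the common factor 8p^2; 25p^2 - 9k^2 is a difference of squares.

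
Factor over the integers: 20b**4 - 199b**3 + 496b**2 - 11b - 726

(4b - 11)(5b - 11)(b + 1)(b - 6)

By the rational root theorem, b = 11/5 is a root, so (5b - 11) divides it; the quotient is 4b**3 - 31b**2 + 31b + 66.
Next, b = 11/4 is a root, giving the factor (4b - 11) and quotient b**2 - 5b - 6.
The remaining quadratic factors as (b + 1)(b - 6).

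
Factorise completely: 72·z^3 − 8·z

Every term has a factor of 8·z. Then 9·z^2 − 1 = (3·z)² − (1)².

8·z·(3·z + 1)·(3·z − 1)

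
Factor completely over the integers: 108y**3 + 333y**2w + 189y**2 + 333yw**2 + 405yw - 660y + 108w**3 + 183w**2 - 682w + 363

(3y + 3w + 11)(3y + 4w - 3)(12y + 9w - 11)

Group: 12y(9y**2 + 21yw + 24y + 12w**2 + 35w - 33) + (9w - 11)(9y**2 + 21yw + 24y + 12w**2 + 35w - 33); both groups contain (9y**2 + 21yw + 24y + 12w**2 + 35w - 33), so (12y + 9w - 11) is a factor with cofactor 9y**2 + 21yw + 24y + 12w**2 + 35w - 33.
The cofactor groups again: 9y**2 + 21yw + 24y + 12w**2 + 35w - 33 = 3y(3y + 3w + 11) + (4w - 3)(3y + 3w + 11); both groups contain (3y + 3w + 11), giving (3y + 4w - 3)(3y + 3w + 11).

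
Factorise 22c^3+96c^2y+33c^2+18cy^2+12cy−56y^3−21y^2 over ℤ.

Group: c(22c^2+74cy+33c−56y^2−21y) + y(22c^2+74cy+33c−56y^2−21y); both groups contain (22c^2+74cy+33c−56y^2−21y), so (c+y) is a factor with cofactor 22c^2+74cy+33c−56y^2−21y.
The cofactor groups again: 22c^2+74cy+33c−56y^2−21y = 2c(11c−7y) + (8y+3)(11c−7y); both groups contain (11c−7y), giving (2c+8y+3)(11c−7y).

(11c−7y)(2c+8y+3)(c+y)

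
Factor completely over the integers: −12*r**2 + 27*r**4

Factor out 3*r**2, leaving 9*r**2 − 4, which is a difference of two squares.

3*r**2*(3*r + 2)*(3*r − 2)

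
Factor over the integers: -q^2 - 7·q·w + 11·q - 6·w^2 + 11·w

-(q + 6·w - 11)·(q + w)

Group: -q·(q + 6·w - 11) - w·(q + 6·w - 11); both groups contain (q + 6·w - 11).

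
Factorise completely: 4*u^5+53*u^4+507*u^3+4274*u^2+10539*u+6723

Testing divisors of the constant over divisors of the leading coefficient, u = -9/4 is a root, so (4*u+9) is a factor; dividing leaves u^4+11*u^3+102*u^2+839*u+747.
Then u = -9 is a root, giving the factor (u+9) and quotient u^3+2*u^2+84*u+83.
Continuing, u = -1 is a root, so (u+1) is a factor; dividing leaves u^2+u+83.
The quadratic u^2+u+83 has discriminant -331 < 0 and is irreducible over ℤ.

(4*u+9)*(u+1)*(u+9)*(u^2+u+83)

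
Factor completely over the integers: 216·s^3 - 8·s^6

Every term has a factor of 8·s^3; factoring it out leaves -s^3 + 27.
Recognize a difference of cubes with the parts 3 and s.

-8·s^3·(s - 3)·(s^2 + 3·s + 9)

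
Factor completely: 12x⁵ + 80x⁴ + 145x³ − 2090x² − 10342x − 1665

(2x + 9)(6x + 1)(x − 5)(x² + 7x + 37)

Among the possible rational roots, x = −1/6 is a root, so (6x + 1) divides it; the quotient is 2x⁴ + 13x³ + 22x² − 352x − 1665.
Continuing, x = −9/2 is a root, giving the factor (2x + 9) and quotient x³ + 2x² + 2x − 185.
Then x = 5 is a root, so (x − 5) divides it; the quotient is x² + 7x + 37.
The quadratic x² + 7x + 37 has discriminant −99 < 0 and is irreducible over ℤ.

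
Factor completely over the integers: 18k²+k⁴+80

Substitute u = k² to get a quadratic in u, then factor.
k²+8 is irreducible over ℤ (always positive, so no real roots).
k²+10 is irreducible over ℤ (always positive, so no real roots).

(k²+10)(k²+8)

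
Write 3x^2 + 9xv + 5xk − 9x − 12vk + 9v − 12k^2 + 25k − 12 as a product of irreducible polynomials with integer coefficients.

(3x − 4k + 3)(x + 3v + 3k − 4)

Group: x(3x − 4k + 3) + (3v + 3k − 4)(3x − 4k + 3); both groups contain (3x − 4k + 3).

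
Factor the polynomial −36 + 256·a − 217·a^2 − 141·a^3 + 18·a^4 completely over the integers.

(3·a − 2)·(6·a − 1)·(a + 2)·(a − 9)

By the rational root theorem, a = 1/6 is a root, so (6·a − 1) divides it; the quotient is 3·a^3 − 23·a^2 − 40·a + 36.
Continuing, a = 2/3 is a root, giving the factor (3·a − 2) and quotient a^2 − 7·a − 18.
The remaining quadratic factors as (a − 9)(a + 2).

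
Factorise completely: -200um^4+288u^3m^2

8m^2u(6u-5m)(6u+5m)

Every term has a factor of 8um^2. Then 36u^2-25m^2 = (6u)² − (5m)².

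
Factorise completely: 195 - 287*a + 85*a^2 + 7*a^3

Trying the rational-root candidates, a = -15 is a root, so (a + 15) divides it; the quotient is 7*a^2 - 20*a + 13.
The remaining quadratic factors as (7*a - 13)(a - 1).

(7*a - 13)*(a + 15)*(a - 1)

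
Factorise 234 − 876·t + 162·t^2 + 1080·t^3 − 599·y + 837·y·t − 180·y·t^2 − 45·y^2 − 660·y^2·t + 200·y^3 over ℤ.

(8·y − 12·t − 13)·(5·y − 15·t + 9)·(5·y + 6·t − 2)

Group: 5·y·(40·y^2 − 12·y·t − 81·y − 72·t^2 − 54·t + 26) + (−15·t + 9)·(40·y^2 − 12·y·t − 81·y − 72·t^2 − 54·t + 26); both groups contain (40·y^2 − 12·y·t − 81·y − 72·t^2 − 54·t + 26), so (5·y − 15·t + 9) is a factor with cofactor 40·y^2 − 12·y·t − 81·y − 72·t^2 − 54·t + 26.
The cofactor groups again: 40·y^2 − 12·y·t − 81·y − 72·t^2 − 54·t + 26 = 8·y·(5·y + 6·t − 2) + (−12·t − 13)·(5·y + 6·t − 2); both groups contain (5·y + 6·t − 2), giving (8·y − 12·t − 13)·(5·y + 6·t − 2).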